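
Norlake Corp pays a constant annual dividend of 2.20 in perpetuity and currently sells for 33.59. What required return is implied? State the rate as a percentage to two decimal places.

6.55%

P = C/r ⇒ r = C/P = 2.20/33.59 = 0.065496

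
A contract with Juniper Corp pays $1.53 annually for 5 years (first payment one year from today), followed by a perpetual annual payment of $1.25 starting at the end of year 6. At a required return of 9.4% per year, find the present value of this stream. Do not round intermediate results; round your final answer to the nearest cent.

$14.38

PV of 5-year annuity: $1.53 × [1 − (1+0.094)^−5] / 0.094 = 5.88991
Perpetuity value at year 5: $1.25 / 0.094 = 13.29787
PV of perpetuity: 13.29787 / (1+0.094)^5 = 8.48585
Total PV = 5.88991 + 8.48585 = 14.37576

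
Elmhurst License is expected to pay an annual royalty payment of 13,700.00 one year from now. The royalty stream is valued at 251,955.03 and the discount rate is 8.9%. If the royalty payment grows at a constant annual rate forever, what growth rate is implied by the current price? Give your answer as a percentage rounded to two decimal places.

P = D₁/(r−g) ⇒ g = r − D₁/P = 0.089 − 13,700.00/251,955.03 = 0.034625

3.46%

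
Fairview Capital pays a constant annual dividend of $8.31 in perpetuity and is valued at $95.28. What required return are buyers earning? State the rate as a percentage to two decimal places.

8.72%

P = C/r ⇒ r = C/P = $8.31/$95.28 = 0.087217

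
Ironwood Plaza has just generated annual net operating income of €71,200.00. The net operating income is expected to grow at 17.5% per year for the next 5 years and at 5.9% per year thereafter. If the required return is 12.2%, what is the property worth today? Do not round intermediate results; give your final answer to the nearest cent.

€1917252.21

D_1 = 83660.00000
D_2 = 98300.50000
D_3 = 115503.08750
D_4 = 135716.12781
D_5 = 159466.45018
Terminal value at year 5: TV = D_5×(1+g_2)/(r−g_2) = 168874.97074/0.063 = 2680555.09112
P_0 = D_1/(1+r)^1 + D_2/(1+r)^2 + D_3/(1+r)^3 + D_4/(1+r)^4 + D_5/(1+r)^5 + TV/(1+r)^5
    = 74563.27986 + 78085.43122 + 81773.95872 + 85636.72148 + 89681.94986 + 1507510.87138 = 1917252.21252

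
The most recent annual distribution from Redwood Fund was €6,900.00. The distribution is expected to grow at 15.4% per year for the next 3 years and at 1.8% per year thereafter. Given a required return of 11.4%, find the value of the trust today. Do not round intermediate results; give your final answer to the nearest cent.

€103559.32

D_1 = 7962.60000
D_2 = 9188.84040
D_3 = 10603.92182
Terminal value at year 3: TV = D_3×(1+g_2)/(r−g_2) = 10794.79241/0.096 = 112445.75432
P_0 = D_1/(1+r)^1 + D_2/(1+r)^2 + D_3/(1+r)^3 + TV/(1+r)^3
    = 7147.75583 + 7404.40775 + 7670.27517 + 81336.87632 = 103559.31508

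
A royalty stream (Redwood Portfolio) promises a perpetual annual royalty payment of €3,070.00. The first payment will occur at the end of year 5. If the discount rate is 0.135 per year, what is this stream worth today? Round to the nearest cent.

Value at end of year 4: C / r = €3,070.00 / 0.135 = €22,740.7407
Discount to today: PV = €22,740.7407 / (1 + 0.135)^4 = €22,740.7407 / 1.659524 = €13,703.17

€13703.17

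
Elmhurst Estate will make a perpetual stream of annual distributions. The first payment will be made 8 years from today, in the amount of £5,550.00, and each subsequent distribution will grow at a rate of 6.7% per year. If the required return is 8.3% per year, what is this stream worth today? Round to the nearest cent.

Value at end of year 7: C₁ / (r − g) = £5,550.00 / (0.083 − 0.067) = £346,875.0000
Discount to today: PV = £346,875.0000 / (1 + 0.083)^7 = £346,875.0000 / 1.747428 = £198,506.08

£198506.08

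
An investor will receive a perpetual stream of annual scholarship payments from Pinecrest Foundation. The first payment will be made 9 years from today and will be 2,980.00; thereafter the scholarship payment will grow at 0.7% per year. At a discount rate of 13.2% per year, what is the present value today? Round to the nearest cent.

8841.68

Value at end of year 8: C₁ / (r − g) = 2,980.00 / (0.132 − 0.007) = 23,840.0000
Discount to today: PV = 23,840.0000 / (1 + 0.132)^8 = 23,840.0000 / 2.696320 = 8,841.68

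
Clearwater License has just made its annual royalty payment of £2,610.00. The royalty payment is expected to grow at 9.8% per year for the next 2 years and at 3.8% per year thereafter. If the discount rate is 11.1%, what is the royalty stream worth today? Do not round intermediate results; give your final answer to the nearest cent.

£41377.36

D_1 = 2865.78000
D_2 = 3146.62644
Terminal value at year 2: TV = D_2×(1+g_2)/(r−g_2) = 3266.19824/0.073 = 44742.44171
P_0 = D_1/(1+r)^1 + D_2/(1+r)^2 + TV/(1+r)^2
    = 2579.45995 + 2549.27725 + 36248.62715 = 41377.36434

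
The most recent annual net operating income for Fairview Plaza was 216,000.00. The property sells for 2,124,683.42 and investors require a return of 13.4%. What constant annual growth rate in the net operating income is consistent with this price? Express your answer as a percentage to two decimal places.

P = D₀(1+g)/(r−g) ⇒ P(r−g) = D₀(1+g) ⇒ g(P+D₀) = P·r − D₀
g = (P·r − D₀)/(P + D₀) = (2,124,683.42×0.134 − 216,000.00) / (2,124,683.42 + 216,000.00) = 0.029354

2.94%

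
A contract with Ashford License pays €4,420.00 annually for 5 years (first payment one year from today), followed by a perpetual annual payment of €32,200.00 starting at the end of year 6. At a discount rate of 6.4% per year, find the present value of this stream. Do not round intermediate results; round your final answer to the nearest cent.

PV of 5-year annuity: €4,420.00 × [1 − (1+0.064)^−5] / 0.064 = 18417.78219
Perpetuity value at year 5: €32,200.00 / 0.064 = 503125.00000
PV of perpetuity: 503125.00000 / (1+0.064)^5 = 368950.20664
Total PV = 18417.78219 + 368950.20664 = 387367.98883

€387367.99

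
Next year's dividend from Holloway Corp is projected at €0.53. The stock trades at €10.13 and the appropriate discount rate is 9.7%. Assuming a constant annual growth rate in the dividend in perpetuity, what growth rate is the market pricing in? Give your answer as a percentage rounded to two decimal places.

P = D₁/(r−g) ⇒ g = r − D₁/P = 0.097 − €0.53/€10.13 = 0.044680

4.47%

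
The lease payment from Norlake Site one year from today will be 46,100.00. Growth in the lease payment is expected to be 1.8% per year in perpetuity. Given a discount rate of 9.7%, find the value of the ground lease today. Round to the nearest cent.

583544.30

Growing perpetuity: P = D₁ / (r − g) = 46,100.0000 / (0.097 − 0.018) = 583,544.30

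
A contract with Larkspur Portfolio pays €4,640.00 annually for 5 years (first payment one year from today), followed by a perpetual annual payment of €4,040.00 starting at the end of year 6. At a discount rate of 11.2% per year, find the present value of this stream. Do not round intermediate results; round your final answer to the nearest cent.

PV of 5-year annuity: €4,640.00 × [1 − (1+0.112)^−5] / 0.112 = 17063.03251
Perpetuity value at year 5: €4,040.00 / 0.112 = 36071.42857
PV of perpetuity: 36071.42857 / (1+0.112)^5 = 21214.82268
Total PV = 17063.03251 + 21214.82268 = 38277.85519

€38277.86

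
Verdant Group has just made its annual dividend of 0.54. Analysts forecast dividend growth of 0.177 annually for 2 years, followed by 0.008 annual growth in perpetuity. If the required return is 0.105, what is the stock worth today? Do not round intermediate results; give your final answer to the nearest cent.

7.55

D_1 = 0.63558
D_2 = 0.74808
Terminal value at year 2: TV = D_2×(1+g_2)/(r−g_2) = 0.75406/0.097 = 7.77384
P_0 = D_1/(1+r)^1 + D_2/(1+r)^2 + TV/(1+r)^2
    = 0.57519 + 0.61266 + 6.36665 = 7.55450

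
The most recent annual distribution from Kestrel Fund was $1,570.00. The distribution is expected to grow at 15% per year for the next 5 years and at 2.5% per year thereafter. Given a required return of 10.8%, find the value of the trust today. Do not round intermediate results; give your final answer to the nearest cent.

$32141.74

D_1 = 1805.50000
D_2 = 2076.32500
D_3 = 2387.77375
D_4 = 2745.93981
D_5 = 3157.83078
Terminal value at year 5: TV = D_5×(1+g_2)/(r−g_2) = 3236.77655/0.083 = 38997.30788
P_0 = D_1/(1+r)^1 + D_2/(1+r)^2 + D_3/(1+r)^3 + D_4/(1+r)^4 + D_5/(1+r)^5 + TV/(1+r)^5
    = 1629.51264 + 1691.28116 + 1755.39110 + 1821.93120 + 1890.99357 + 23352.63144 = 32141.74111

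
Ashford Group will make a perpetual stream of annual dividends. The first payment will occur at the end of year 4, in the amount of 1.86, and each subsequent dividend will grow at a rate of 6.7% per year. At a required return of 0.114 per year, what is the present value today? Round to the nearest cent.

Value at end of year 3: C₁ / (r − g) = 1.86 / (0.114 − 0.067) = 39.5745
Discount to today: PV = 39.5745 / (1 + 0.114)^3 = 39.5745 / 1.382470 = 28.63

28.63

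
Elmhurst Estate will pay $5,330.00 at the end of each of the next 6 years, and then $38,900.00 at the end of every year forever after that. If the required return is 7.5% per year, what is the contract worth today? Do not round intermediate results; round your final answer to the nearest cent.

PV of 6-year annuity: $5,330.00 × [1 − (1+0.075)^−6] / 0.075 = 25018.20142
Perpetuity value at year 6: $38,900.00 / 0.075 = 518666.66667
PV of perpetuity: 518666.66667 / (1+0.075)^6 = 336076.04091
Total PV = 25018.20142 + 336076.04091 = 361094.24233

$361094.24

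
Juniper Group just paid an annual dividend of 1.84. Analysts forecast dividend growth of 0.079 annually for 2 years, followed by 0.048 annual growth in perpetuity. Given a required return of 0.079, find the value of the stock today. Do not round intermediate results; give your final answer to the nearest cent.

D_1 = 1.98536
D_2 = 2.14220
Terminal value at year 2: TV = D_2×(1+g_2)/(r−g_2) = 2.24503/0.031 = 72.42030
P_0 = D_1/(1+r)^1 + D_2/(1+r)^2 + TV/(1+r)^2
    = 1.84000 + 1.84000 + 62.20387 = 65.88387

65.88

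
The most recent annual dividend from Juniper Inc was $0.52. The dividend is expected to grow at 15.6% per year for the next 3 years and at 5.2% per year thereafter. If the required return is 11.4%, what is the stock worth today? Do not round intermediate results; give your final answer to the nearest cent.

$11.54

D_1 = 0.60112
D_2 = 0.69489
D_3 = 0.80330
Terminal value at year 3: TV = D_3×(1+g_2)/(r−g_2) = 0.84507/0.062 = 13.63016
P_0 = D_1/(1+r)^1 + D_2/(1+r)^2 + D_3/(1+r)^3 + TV/(1+r)^3
    = 0.53961 + 0.55995 + 0.58106 + 9.85928 = 11.53990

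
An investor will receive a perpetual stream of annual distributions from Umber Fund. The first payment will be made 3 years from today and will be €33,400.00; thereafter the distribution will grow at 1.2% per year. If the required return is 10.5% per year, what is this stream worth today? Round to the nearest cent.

Value at end of year 2: C₁ / (r − g) = €33,400.00 / (0.105 − 0.012) = €359,139.7849
Discount to today: PV = €359,139.7849 / (1 + 0.105)^2 = €359,139.7849 / 1.221025 = €294,129.76

€294129.76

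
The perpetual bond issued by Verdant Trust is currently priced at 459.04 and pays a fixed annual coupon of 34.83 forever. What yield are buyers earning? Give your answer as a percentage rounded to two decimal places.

7.59%

P = C/r ⇒ r = C/P = 34.83/459.04 = 0.075876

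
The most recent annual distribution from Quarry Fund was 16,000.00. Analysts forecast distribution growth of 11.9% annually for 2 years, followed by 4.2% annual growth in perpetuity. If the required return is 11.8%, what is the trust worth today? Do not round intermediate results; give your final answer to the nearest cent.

251803.97

D_1 = 17904.00000
D_2 = 20034.57600
Terminal value at year 2: TV = D_2×(1+g_2)/(r−g_2) = 20876.02819/0.076 = 274684.58147
P_0 = D_1/(1+r)^1 + D_2/(1+r)^2 + TV/(1+r)^2
    = 16014.31127 + 16028.63534 + 219761.02665 = 251803.97326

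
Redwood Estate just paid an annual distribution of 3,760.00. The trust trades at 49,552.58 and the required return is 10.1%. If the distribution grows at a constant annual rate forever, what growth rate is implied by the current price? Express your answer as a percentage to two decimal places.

P = D₀(1+g)/(r−g) ⇒ P(r−g) = D₀(1+g) ⇒ g(P+D₀) = P·r − D₀
g = (P·r − D₀)/(P + D₀) = (49,552.58×0.101 − 3,760.00) / (49,552.58 + 3,760.00) = 0.023349

2.33%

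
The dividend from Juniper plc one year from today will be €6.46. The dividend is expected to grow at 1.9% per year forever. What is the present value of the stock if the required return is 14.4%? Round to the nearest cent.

€51.68

Growing perpetuity: P = D₁ / (r − g) = €6.4600 / (0.144 − 0.019) = €51.68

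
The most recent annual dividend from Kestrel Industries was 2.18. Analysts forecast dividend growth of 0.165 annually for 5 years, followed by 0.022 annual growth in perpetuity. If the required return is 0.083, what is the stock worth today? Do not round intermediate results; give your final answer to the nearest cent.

D_1 = 2.53970
D_2 = 2.95875
D_3 = 3.44694
D_4 = 4.01569
D_5 = 4.67828
Terminal value at year 5: TV = D_5×(1+g_2)/(r−g_2) = 4.78120/0.061 = 78.38035
P_0 = D_1/(1+r)^1 + D_2/(1+r)^2 + D_3/(1+r)^3 + D_4/(1+r)^4 + D_5/(1+r)^5 + TV/(1+r)^5
    = 2.34506 + 2.52262 + 2.71362 + 2.91908 + 3.14010 + 52.60959 = 66.25007

66.25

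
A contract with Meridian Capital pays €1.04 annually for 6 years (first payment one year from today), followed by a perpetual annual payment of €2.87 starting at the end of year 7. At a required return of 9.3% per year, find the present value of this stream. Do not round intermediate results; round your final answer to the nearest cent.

PV of 6-year annuity: €1.04 × [1 − (1+0.093)^−6] / 0.093 = 4.62392
Perpetuity value at year 6: €2.87 / 0.093 = 30.86022
PV of perpetuity: 30.86022 / (1+0.093)^6 = 18.09998
Total PV = 4.62392 + 18.09998 = 22.72389

€22.72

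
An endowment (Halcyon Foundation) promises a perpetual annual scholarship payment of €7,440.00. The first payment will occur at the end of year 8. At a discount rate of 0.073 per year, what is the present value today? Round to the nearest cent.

Value at end of year 7: C / r = €7,440.00 / 0.073 = €101,917.8082
Discount to today: PV = €101,917.8082 / (1 + 0.073)^7 = €101,917.8082 / 1.637563 = €62,237.48

€62237.48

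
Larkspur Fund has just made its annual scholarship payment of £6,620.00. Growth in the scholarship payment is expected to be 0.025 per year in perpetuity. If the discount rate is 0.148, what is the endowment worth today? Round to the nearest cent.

£55166.67

D₁ = D₀ × (1 + g) = £6,620.00 × 1.025 = £6,785.5000
Growing perpetuity: P = D₁ / (r − g) = £6,785.5000 / (0.148 − 0.025) = £55,166.67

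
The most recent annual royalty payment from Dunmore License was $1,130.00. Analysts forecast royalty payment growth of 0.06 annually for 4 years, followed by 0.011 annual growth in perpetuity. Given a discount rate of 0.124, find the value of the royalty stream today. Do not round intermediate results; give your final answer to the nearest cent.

D_1 = 1197.80000
D_2 = 1269.66800
D_3 = 1345.84808
D_4 = 1426.59896
Terminal value at year 4: TV = D_4×(1+g_2)/(r−g_2) = 1442.29155/0.113 = 12763.64207
P_0 = D_1/(1+r)^1 + D_2/(1+r)^2 + D_3/(1+r)^3 + D_4/(1+r)^4 + TV/(1+r)^4
    = 1065.65836 + 1004.98031 + 947.75723 + 893.79240 + 7996.67364 = 11908.86194

$11908.86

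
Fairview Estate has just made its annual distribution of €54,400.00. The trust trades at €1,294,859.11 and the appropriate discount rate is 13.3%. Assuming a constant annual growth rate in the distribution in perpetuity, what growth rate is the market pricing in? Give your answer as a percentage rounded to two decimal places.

P = D₀(1+g)/(r−g) ⇒ P(r−g) = D₀(1+g) ⇒ g(P+D₀) = P·r − D₀
g = (P·r − D₀)/(P + D₀) = (€1,294,859.11×0.133 − €54,400.00) / (€1,294,859.11 + €54,400.00) = 0.087319

8.73%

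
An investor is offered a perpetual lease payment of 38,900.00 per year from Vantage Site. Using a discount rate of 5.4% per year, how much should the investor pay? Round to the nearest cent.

Level perpetuity: PV = C / r = 38,900.00 / 0.054 = 720,370.37

720370.37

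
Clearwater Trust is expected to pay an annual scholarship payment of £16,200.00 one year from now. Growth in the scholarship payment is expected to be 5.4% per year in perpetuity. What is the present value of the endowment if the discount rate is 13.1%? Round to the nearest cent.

Growing perpetuity: P = D₁ / (r − g) = £16,200.0000 / (0.131 − 0.054) = £210,389.61

£210389.61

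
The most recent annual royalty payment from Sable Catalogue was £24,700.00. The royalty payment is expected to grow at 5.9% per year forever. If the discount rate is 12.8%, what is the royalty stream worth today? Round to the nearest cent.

D₁ = D₀ × (1 + g) = £24,700.00 × 1.059 = £26,157.3000
Growing perpetuity: P = D₁ / (r − g) = £26,157.3000 / (0.128 − 0.059) = £379,091.30

£379091.30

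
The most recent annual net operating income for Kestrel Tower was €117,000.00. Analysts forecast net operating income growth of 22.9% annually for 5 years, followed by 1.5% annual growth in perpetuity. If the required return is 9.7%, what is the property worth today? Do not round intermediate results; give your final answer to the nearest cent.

€3389284.66

D_1 = 143793.00000
D_2 = 176721.59700
D_3 = 217190.84271
D_4 = 266927.54569
D_5 = 328053.95366
Terminal value at year 5: TV = D_5×(1+g_2)/(r−g_2) = 332974.76296/0.082 = 4060667.84101
P_0 = D_1/(1+r)^1 + D_2/(1+r)^2 + D_3/(1+r)^3 + D_4/(1+r)^4 + D_5/(1+r)^5 + TV/(1+r)^5
    = 131078.39562 + 146850.81880 + 164521.10875 + 184317.63232 + 206496.23530 + 2556020.47356 = 3389284.66436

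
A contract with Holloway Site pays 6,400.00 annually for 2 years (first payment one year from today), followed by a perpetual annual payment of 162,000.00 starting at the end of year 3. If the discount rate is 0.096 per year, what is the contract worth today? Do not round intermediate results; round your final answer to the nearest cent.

1415993.79

PV of 2-year annuity: 6,400.00 × [1 − (1+0.096)^−2] / 0.096 = 11167.35042
Perpetuity value at year 2: 162,000.00 / 0.096 = 1687500.00000
PV of perpetuity: 1687500.00000 / (1+0.096)^2 = 1404826.44254
Total PV = 11167.35042 + 1404826.44254 = 1415993.79296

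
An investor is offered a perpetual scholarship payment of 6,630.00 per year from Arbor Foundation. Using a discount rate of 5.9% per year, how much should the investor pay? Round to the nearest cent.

112372.88

Level perpetuity: PV = C / r = 6,630.00 / 0.059 = 112,372.88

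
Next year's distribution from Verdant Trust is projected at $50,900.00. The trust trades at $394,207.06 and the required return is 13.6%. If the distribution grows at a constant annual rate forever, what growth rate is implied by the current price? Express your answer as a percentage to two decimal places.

0.69%

P = D₁/(r−g) ⇒ g = r − D₁/P = 0.136 − $50,900.00/$394,207.06 = 0.006880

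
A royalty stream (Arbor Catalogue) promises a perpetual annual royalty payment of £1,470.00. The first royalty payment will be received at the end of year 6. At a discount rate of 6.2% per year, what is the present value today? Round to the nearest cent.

£17551.05

Value at end of year 5: C / r = £1,470.00 / 0.062 = £23,709.6774
Discount to today: PV = £23,709.6774 / (1 + 0.062)^5 = £23,709.6774 / 1.350898 = £17,551.05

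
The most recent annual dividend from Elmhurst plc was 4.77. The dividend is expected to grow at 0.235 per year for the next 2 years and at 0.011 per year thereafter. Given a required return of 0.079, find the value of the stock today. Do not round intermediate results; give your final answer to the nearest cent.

D_1 = 5.89095
D_2 = 7.27532
Terminal value at year 2: TV = D_2×(1+g_2)/(r−g_2) = 7.35535/0.068 = 108.16694
P_0 = D_1/(1+r)^1 + D_2/(1+r)^2 + TV/(1+r)^2
    = 5.45964 + 6.24898 + 92.90769 = 104.61631

104.62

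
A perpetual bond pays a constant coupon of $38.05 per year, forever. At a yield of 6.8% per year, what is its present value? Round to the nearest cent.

Level perpetuity: PV = C / r = $38.05 / 0.068 = $559.56

$559.56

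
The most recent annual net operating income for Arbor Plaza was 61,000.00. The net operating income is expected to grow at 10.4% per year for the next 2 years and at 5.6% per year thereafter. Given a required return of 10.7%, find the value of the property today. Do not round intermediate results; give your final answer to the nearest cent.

D_1 = 67344.00000
D_2 = 74347.77600
Terminal value at year 2: TV = D_2×(1+g_2)/(r−g_2) = 78511.25146/0.051 = 1539436.30306
P_0 = D_1/(1+r)^1 + D_2/(1+r)^2 + TV/(1+r)^2
    = 60834.68835 + 60669.82469 + 1256222.25246 = 1377726.76550

1377726.77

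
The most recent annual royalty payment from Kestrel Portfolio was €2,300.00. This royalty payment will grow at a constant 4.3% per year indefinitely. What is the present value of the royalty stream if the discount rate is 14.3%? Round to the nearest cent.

D₁ = D₀ × (1 + g) = €2,300.00 × 1.043 = €2,398.9000
Growing perpetuity: P = D₁ / (r − g) = €2,398.9000 / (0.143 − 0.043) = €23,989.00

€23989.00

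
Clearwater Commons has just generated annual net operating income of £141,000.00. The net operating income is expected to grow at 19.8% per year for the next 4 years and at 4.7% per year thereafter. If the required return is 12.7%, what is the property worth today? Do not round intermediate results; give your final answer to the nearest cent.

£3014777.68

D_1 = 168918.00000
D_2 = 202363.76400
D_3 = 242431.78927
D_4 = 290433.28355
Terminal value at year 4: TV = D_4×(1+g_2)/(r−g_2) = 304083.64787/0.08 = 3801045.59843
P_0 = D_1/(1+r)^1 + D_2/(1+r)^2 + D_3/(1+r)^3 + D_4/(1+r)^4 + TV/(1+r)^4
    = 149882.87489 + 159325.36301 + 169362.71951 + 180032.42056 + 2356174.30414 = 3014777.68212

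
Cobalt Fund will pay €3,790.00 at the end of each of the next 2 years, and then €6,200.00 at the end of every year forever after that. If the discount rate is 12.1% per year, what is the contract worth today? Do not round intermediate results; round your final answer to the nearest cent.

PV of 2-year annuity: €3,790.00 × [1 − (1+0.121)^−2] / 0.121 = 6396.88662
Perpetuity value at year 2: €6,200.00 / 0.121 = 51239.66942
PV of perpetuity: 51239.66942 / (1+0.121)^2 = 40775.10556
Total PV = 6396.88662 + 40775.10556 = 47171.99218

€47171.99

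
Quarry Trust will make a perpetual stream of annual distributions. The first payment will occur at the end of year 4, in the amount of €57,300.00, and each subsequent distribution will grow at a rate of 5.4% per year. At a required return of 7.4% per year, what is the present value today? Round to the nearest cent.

Value at end of year 3: C₁ / (r − g) = €57,300.00 / (0.074 − 0.054) = €2,865,000.0000
Discount to today: PV = €2,865,000.0000 / (1 + 0.074)^3 = €2,865,000.0000 / 1.238833 = €2,312,659.96

€2312659.96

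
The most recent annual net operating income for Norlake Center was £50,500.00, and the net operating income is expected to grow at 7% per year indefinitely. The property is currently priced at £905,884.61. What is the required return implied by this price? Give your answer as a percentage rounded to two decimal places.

D₁ = £50,500.00 × 1.07 = £54,035.0000
P = D₁/(r − g) ⇒ r = D₁/P + g = £54,035.0000/£905,884.61 + 0.07 = 0.059649 + 0.07 = 0.129649

12.96%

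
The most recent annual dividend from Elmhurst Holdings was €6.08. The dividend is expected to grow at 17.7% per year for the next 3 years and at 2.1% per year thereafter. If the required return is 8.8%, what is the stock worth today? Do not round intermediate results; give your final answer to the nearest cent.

D_1 = 7.15616
D_2 = 8.42280
D_3 = 9.91364
Terminal value at year 3: TV = D_3×(1+g_2)/(r−g_2) = 10.12182/0.067 = 151.07198
P_0 = D_1/(1+r)^1 + D_2/(1+r)^2 + D_3/(1+r)^3 + TV/(1+r)^3
    = 6.57735 + 7.11539 + 7.69744 + 117.29979 = 138.68997

€138.69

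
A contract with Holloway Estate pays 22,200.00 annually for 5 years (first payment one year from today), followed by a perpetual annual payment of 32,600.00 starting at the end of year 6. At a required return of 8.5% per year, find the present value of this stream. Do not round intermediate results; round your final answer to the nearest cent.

PV of 5-year annuity: 22,200.00 × [1 − (1+0.085)^−5] / 0.085 = 87482.25415
Perpetuity value at year 5: 32,600.00 / 0.085 = 383529.41176
PV of perpetuity: 383529.41176 / (1+0.085)^5 = 255064.47999
Total PV = 87482.25415 + 255064.47999 = 342546.73414

342546.73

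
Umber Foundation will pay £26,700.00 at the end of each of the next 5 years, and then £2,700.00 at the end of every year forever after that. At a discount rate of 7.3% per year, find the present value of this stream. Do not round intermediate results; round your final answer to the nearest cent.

£134605.62

PV of 5-year annuity: £26,700.00 × [1 − (1+0.073)^−5] / 0.073 = 108601.49274
Perpetuity value at year 5: £2,700.00 / 0.073 = 36986.30137
PV of perpetuity: 36986.30137 / (1+0.073)^5 = 26004.12795
Total PV = 108601.49274 + 26004.12795 = 134605.62069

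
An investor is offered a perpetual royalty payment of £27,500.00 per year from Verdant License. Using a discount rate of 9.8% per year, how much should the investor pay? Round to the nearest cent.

£280612.24

Level perpetuity: PV = C / r = £27,500.00 / 0.098 = £280,612.24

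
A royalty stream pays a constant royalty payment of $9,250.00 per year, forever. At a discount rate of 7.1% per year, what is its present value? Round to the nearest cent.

$130281.69

Level perpetuity: PV = C / r = $9,250.00 / 0.071 = $130,281.69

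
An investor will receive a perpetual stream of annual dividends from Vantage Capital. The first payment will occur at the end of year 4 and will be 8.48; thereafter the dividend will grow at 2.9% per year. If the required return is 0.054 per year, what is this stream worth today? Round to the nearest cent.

289.69

Value at end of year 3: C₁ / (r − g) = 8.48 / (0.054 − 0.029) = 339.2000
Discount to today: PV = 339.2000 / (1 + 0.054)^3 = 339.2000 / 1.170905 = 289.69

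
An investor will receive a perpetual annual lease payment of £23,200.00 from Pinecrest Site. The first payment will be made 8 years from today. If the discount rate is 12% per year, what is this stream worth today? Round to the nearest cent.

£87454.18

Value at end of year 7: C / r = £23,200.00 / 0.12 = £193,333.3333
Discount to today: PV = £193,333.3333 / (1 + 0.12)^7 = £193,333.3333 / 2.210681 = £87,454.18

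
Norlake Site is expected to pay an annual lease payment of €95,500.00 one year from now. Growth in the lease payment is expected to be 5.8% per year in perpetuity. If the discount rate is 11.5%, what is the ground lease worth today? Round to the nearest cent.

Growing perpetuity: P = D₁ / (r − g) = €95,500.0000 / (0.115 − 0.058) = €1,675,438.60

€1675438.60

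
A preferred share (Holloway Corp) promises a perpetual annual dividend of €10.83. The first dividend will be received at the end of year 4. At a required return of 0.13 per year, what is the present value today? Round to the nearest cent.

€57.74

Value at end of year 3: C / r = €10.83 / 0.13 = €83.3077
Discount to today: PV = €83.3077 / (1 + 0.13)^3 = €83.3077 / 1.442897 = €57.74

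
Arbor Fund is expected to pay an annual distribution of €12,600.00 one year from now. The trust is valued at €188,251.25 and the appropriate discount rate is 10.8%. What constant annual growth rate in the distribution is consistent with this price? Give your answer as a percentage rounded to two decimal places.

P = D₁/(r−g) ⇒ g = r − D₁/P = 0.108 − €12,600.00/€188,251.25 = 0.041068

4.11%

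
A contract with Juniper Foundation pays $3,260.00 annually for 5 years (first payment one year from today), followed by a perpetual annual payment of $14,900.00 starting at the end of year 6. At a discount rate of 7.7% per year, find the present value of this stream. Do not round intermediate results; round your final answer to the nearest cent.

$146661.54

PV of 5-year annuity: $3,260.00 × [1 − (1+0.077)^−5] / 0.077 = 13119.80539
Perpetuity value at year 5: $14,900.00 / 0.077 = 193506.49351
PV of perpetuity: 193506.49351 / (1+0.077)^5 = 133541.73881
Total PV = 13119.80539 + 133541.73881 = 146661.54420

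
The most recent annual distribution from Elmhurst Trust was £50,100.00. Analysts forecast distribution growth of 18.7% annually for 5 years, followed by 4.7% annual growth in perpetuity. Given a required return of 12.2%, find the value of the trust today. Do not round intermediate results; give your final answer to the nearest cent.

£1224404.89

D_1 = 59468.70000
D_2 = 70589.34690
D_3 = 83789.55477
D_4 = 99458.20151
D_5 = 118056.88520
Terminal value at year 5: TV = D_5×(1+g_2)/(r−g_2) = 123605.55880/0.075 = 1648074.11732
P_0 = D_1/(1+r)^1 + D_2/(1+r)^2 + D_3/(1+r)^3 + D_4/(1+r)^4 + D_5/(1+r)^5 + TV/(1+r)^5
    = 53002.40642 + 56072.95581 + 59321.38908 + 62758.01144 + 66393.72511 + 926856.40260 = 1224404.89045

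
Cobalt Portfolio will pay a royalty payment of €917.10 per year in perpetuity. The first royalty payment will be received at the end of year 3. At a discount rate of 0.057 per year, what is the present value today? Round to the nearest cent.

€14400.97

Value at end of year 2: C / r = €917.10 / 0.057 = €16,089.4737
Discount to today: PV = €16,089.4737 / (1 + 0.057)^2 = €16,089.4737 / 1.117249 = €14,400.97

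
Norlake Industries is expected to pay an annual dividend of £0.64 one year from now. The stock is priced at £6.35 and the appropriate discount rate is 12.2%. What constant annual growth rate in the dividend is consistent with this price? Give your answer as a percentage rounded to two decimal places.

2.12%

P = D₁/(r−g) ⇒ g = r − D₁/P = 0.122 − £0.64/£6.35 = 0.021213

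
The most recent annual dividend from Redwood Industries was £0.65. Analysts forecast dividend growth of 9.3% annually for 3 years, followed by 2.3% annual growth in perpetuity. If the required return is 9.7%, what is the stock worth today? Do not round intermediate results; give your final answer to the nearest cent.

D_1 = 0.71045
D_2 = 0.77652
D_3 = 0.84874
Terminal value at year 3: TV = D_3×(1+g_2)/(r−g_2) = 0.86826/0.074 = 11.73323
P_0 = D_1/(1+r)^1 + D_2/(1+r)^2 + D_3/(1+r)^3 + TV/(1+r)^3
    = 0.64763 + 0.64527 + 0.64292 + 8.88787 = 10.82369

£10.82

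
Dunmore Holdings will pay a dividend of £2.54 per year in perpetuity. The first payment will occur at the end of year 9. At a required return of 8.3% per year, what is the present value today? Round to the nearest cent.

£16.17

Value at end of year 8: C / r = £2.54 / 0.083 = £30.6024
Discount to today: PV = £30.6024 / (1 + 0.083)^8 = £30.6024 / 1.892464 = £16.17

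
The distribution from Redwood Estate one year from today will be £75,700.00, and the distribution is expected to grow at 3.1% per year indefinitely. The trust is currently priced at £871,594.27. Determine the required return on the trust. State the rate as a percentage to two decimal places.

P = D₁/(r − g) ⇒ r = D₁/P + g = £75,700.0000/£871,594.27 + 0.031 = 0.086852 + 0.031 = 0.117852

11.79%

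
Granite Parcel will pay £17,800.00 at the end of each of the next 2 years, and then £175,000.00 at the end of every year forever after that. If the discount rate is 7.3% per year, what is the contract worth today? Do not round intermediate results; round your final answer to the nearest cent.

£2114217.29

PV of 2-year annuity: £17,800.00 × [1 − (1+0.073)^−2] / 0.073 = 32049.39683
Perpetuity value at year 2: £175,000.00 / 0.073 = 2397260.27397
PV of perpetuity: 2397260.27397 / (1+0.073)^2 = 2082167.88943
Total PV = 32049.39683 + 2082167.88943 = 2114217.28626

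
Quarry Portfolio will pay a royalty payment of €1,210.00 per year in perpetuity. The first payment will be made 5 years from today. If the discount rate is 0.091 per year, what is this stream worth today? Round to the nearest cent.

Value at end of year 4: C / r = €1,210.00 / 0.091 = €13,296.7033
Discount to today: PV = €13,296.7033 / (1 + 0.091)^4 = €13,296.7033 / 1.416769 = €9,385.23

€9385.23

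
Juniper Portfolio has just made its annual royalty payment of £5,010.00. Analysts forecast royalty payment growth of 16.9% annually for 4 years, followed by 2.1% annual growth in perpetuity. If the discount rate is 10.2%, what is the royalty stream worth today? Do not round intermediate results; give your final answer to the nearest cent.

D_1 = 5856.69000
D_2 = 6846.47061
D_3 = 8003.52414
D_4 = 9356.11972
Terminal value at year 4: TV = D_4×(1+g_2)/(r−g_2) = 9552.59824/0.081 = 117933.31157
P_0 = D_1/(1+r)^1 + D_2/(1+r)^2 + D_3/(1+r)^3 + D_4/(1+r)^4 + TV/(1+r)^4
    = 5314.60073 + 5637.72073 + 5980.48597 + 6344.09083 + 79966.87334 = 103243.77160

£103243.77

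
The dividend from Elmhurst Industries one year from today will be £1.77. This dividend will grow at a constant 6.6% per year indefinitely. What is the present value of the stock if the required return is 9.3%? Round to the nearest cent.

Growing perpetuity: P = D₁ / (r − g) = £1.7700 / (0.093 − 0.066) = £65.56

£65.56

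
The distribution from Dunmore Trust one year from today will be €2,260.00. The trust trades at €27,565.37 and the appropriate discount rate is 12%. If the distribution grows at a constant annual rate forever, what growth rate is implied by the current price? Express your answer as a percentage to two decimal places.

P = D₁/(r−g) ⇒ g = r − D₁/P = 0.12 − €2,260.00/€27,565.37 = 0.038013

3.80%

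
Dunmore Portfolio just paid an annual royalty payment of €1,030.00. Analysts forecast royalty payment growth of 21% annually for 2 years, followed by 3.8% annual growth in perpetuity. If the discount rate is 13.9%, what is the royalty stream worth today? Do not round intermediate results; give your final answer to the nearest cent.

€14203.00

D_1 = 1246.30000
D_2 = 1508.02300
Terminal value at year 2: TV = D_2×(1+g_2)/(r−g_2) = 1565.32787/0.101 = 15498.29578
P_0 = D_1/(1+r)^1 + D_2/(1+r)^2 + TV/(1+r)^2
    = 1094.20544 + 1162.41316 + 11946.38473 = 14203.00333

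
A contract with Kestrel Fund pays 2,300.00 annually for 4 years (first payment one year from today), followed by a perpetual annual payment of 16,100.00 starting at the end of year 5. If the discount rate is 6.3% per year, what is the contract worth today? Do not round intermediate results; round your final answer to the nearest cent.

PV of 4-year annuity: 2,300.00 × [1 − (1+0.063)^−4] / 0.063 = 7915.29834
Perpetuity value at year 4: 16,100.00 / 0.063 = 255555.55556
PV of perpetuity: 255555.55556 / (1+0.063)^4 = 200148.46720
Total PV = 7915.29834 + 200148.46720 = 208063.76553

208063.77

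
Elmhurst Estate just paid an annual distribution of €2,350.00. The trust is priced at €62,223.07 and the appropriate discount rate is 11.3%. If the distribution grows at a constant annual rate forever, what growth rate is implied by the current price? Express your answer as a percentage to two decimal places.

P = D₀(1+g)/(r−g) ⇒ P(r−g) = D₀(1+g) ⇒ g(P+D₀) = P·r − D₀
g = (P·r − D₀)/(P + D₀) = (€62,223.07×0.113 − €2,350.00) / (€62,223.07 + €2,350.00) = 0.072495

7.25%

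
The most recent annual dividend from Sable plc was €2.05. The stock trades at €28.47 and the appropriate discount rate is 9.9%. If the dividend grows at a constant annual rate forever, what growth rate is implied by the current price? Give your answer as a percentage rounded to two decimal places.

P = D₀(1+g)/(r−g) ⇒ P(r−g) = D₀(1+g) ⇒ g(P+D₀) = P·r − D₀
g = (P·r − D₀)/(P + D₀) = (€28.47×0.099 − €2.05) / (€28.47 + €2.05) = 0.025181

2.52%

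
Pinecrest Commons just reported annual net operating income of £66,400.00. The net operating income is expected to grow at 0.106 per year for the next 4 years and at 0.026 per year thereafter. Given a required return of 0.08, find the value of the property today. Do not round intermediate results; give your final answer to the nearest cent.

D_1 = 73438.40000
D_2 = 81222.87040
D_3 = 89832.49466
D_4 = 99354.73910
Terminal value at year 4: TV = D_4×(1+g_2)/(r−g_2) = 101937.96231/0.054 = 1887740.04284
P_0 = D_1/(1+r)^1 + D_2/(1+r)^2 + D_3/(1+r)^3 + D_4/(1+r)^4 + TV/(1+r)^4
    = 67998.51852 + 69635.51989 + 71311.93055 + 73028.69925 + 1387545.28580 = 1669519.95402

£1669519.95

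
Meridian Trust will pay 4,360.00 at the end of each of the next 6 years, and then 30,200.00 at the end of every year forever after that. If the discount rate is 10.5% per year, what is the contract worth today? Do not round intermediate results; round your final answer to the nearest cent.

176709.13

PV of 6-year annuity: 4,360.00 × [1 − (1+0.105)^−6] / 0.105 = 18713.90213
Perpetuity value at year 6: 30,200.00 / 0.105 = 287619.04762
PV of perpetuity: 287619.04762 / (1+0.105)^6 = 157995.23011
Total PV = 18713.90213 + 157995.23011 = 176709.13224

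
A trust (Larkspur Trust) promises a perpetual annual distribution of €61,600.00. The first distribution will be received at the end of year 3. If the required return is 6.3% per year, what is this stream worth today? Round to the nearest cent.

Value at end of year 2: C / r = €61,600.00 / 0.063 = €977,777.7778
Discount to today: PV = €977,777.7778 / (1 + 0.063)^2 = €977,777.7778 / 1.129969 = €865,313.81

€865313.81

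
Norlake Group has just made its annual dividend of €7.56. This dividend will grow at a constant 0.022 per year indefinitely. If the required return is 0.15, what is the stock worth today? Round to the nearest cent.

€60.36

D₁ = D₀ × (1 + g) = €7.56 × 1.022 = €7.7263
Growing perpetuity: P = D₁ / (r − g) = €7.7263 / (0.15 − 0.022) = €60.36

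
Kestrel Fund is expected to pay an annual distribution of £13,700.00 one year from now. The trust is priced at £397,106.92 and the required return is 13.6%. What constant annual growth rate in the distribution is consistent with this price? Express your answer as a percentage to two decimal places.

10.15%

P = D₁/(r−g) ⇒ g = r − D₁/P = 0.136 − £13,700.00/£397,106.92 = 0.101500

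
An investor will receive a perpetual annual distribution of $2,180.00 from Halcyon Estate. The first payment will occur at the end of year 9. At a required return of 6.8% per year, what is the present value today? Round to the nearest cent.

Value at end of year 8: C / r = $2,180.00 / 0.068 = $32,058.8235
Discount to today: PV = $32,058.8235 / (1 + 0.068)^8 = $32,058.8235 / 1.692661 = $18,939.89

$18939.89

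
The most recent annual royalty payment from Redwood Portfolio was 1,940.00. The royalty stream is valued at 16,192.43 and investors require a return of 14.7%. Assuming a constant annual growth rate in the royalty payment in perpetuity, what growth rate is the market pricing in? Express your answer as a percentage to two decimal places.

P = D₀(1+g)/(r−g) ⇒ P(r−g) = D₀(1+g) ⇒ g(P+D₀) = P·r − D₀
g = (P·r − D₀)/(P + D₀) = (16,192.43×0.147 − 1,940.00) / (16,192.43 + 1,940.00) = 0.024282

2.43%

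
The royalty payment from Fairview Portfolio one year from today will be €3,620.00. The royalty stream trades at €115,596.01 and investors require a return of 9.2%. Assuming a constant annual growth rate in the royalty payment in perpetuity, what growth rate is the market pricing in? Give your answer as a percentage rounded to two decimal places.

P = D₁/(r−g) ⇒ g = r − D₁/P = 0.092 − €3,620.00/€115,596.01 = 0.060684

6.07%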